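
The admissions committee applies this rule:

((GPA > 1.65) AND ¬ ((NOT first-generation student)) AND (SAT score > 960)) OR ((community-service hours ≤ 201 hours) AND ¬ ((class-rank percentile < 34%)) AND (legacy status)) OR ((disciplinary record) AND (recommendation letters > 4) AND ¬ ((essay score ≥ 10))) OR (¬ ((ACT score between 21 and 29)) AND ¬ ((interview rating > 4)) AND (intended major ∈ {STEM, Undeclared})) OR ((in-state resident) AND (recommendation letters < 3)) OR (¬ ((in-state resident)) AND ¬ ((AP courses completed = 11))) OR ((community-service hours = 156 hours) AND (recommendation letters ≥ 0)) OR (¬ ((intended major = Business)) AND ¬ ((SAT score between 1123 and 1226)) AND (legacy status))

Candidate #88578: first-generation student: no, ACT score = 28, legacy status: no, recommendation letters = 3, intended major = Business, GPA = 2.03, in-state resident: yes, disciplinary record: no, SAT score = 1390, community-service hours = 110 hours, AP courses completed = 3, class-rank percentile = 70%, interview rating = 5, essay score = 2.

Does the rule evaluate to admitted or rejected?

Rejected

Atomic conditions:
  GPA > 1.65: 2.03 > 1.65 is true
  NOT first-generation student: no → true
  SAT score > 960: 1390 > 960 is true
  community-service hours ≤ 201 hours: 110 ≤ 201 is true
  class-rank percentile < 34%: 70 < 34 is false
  legacy status: no → false
  disciplinary record: no → false
  recommendation letters > 4: 3 > 4 is false
  essay score ≥ 10: 2 ≥ 10 is false
  ACT score between 21 and 29: 28 in [21, 29] is true
  interview rating > 4: 5 > 4 is true
  intended major ∈ {STEM, Undeclared}: Business is not in the set → false
  in-state resident: yes → true
  recommendation letters < 3: 3 < 3 is false
  AP courses completed = 11: 3 == 11 is false
  community-service hours = 156 hours: 110 == 156 is false
  recommendation letters ≥ 0: 3 ≥ 0 is true
  intended major = Business: Business == Business is true
  SAT score between 1123 and 1226: 1390 in [1123, 1226] is false
Combine:
[1.2] NOT true = false
[1] true AND false AND true = false
[2.2] NOT false = true
[2] true AND true AND false = false
[3.3] NOT false = true
[3] false AND false AND true = false
[4.1] NOT true = false
[4.2] NOT true = false
[4] false AND false AND false = false
[5] true AND false = false
[6.1] NOT true = false
[6.2] NOT false = true
[6] false AND true = false
[7] false AND true = false
[8.1] NOT true = false
[8.2] NOT false = true
[8] false AND true AND false = false
[root] false OR false OR false OR false OR false OR false OR false OR false = false
Overall: false → rejected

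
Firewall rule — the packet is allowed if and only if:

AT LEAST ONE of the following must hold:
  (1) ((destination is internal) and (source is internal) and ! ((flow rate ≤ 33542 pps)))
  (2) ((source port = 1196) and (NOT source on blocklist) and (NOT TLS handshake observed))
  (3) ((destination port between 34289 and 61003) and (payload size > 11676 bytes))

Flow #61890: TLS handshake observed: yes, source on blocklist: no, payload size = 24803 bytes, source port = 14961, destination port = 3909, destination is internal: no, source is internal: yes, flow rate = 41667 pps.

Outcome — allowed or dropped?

Atomic conditions:
  destination is internal: no → false
  source is internal: yes → true
  flow rate ≤ 33542 pps: 41667 ≤ 33542 is false
  source port = 1196: 14961 == 1196 is false
  NOT source on blocklist: no → true
  NOT TLS handshake observed: yes → false
  destination port between 34289 and 61003: 3909 in [34289, 61003] is false
  payload size > 11676 bytes: 24803 > 11676 is true
Combine:
[1.3] NOT false = true
[1] false AND true AND true = false
[2] false AND true AND false = false
[3] false AND true = false
[root] false OR false OR false = false
Overall: false → dropped

Dropped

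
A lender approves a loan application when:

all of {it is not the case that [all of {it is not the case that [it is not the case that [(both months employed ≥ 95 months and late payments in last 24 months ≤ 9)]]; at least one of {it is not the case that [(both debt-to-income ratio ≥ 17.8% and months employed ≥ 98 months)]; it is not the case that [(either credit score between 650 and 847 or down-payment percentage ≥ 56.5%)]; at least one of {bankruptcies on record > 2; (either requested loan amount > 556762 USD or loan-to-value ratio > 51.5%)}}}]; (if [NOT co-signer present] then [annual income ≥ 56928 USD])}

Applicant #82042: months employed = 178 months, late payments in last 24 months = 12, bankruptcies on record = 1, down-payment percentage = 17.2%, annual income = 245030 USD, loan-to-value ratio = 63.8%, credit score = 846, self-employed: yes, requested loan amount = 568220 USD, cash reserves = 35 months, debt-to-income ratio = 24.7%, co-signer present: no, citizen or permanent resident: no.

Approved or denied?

Approved

Atomic conditions:
  months employed ≥ 95 months: 178 ≥ 95 is true
  late payments in last 24 months ≤ 9: 12 ≤ 9 is false
  debt-to-income ratio ≥ 17.8%: 24.7 ≥ 17.8 is true
  months employed ≥ 98 months: 178 ≥ 98 is true
  credit score between 650 and 847: 846 in [650, 847] is true
  down-payment percentage ≥ 56.5%: 17.2 ≥ 56.5 is false
  bankruptcies on record > 2: 1 > 2 is false
  requested loan amount > 556762 USD: 568220 > 556762 is true
  loan-to-value ratio > 51.5%: 63.8 > 51.5 is true
  NOT co-signer present: no → true
  annual income ≥ 56928 USD: 245030 ≥ 56928 is true
Combine:
[1.1.1.1.1] true AND false = false
[1.1.1.1] NOT false = true
[1.1.1] NOT true = false
[1.1.2.1.1] true AND true = true
[1.1.2.1] NOT true = false
[1.1.2.2.1] true OR false = true
[1.1.2.2] NOT true = false
[1.1.2.3.2] true OR true = true
[1.1.2.3] false OR true = true
[1.1.2] false OR false OR true = true
[1.1] false AND true = false
[1] NOT false = true
[2] true → true = true
[root] true AND true = true
Overall: true → approved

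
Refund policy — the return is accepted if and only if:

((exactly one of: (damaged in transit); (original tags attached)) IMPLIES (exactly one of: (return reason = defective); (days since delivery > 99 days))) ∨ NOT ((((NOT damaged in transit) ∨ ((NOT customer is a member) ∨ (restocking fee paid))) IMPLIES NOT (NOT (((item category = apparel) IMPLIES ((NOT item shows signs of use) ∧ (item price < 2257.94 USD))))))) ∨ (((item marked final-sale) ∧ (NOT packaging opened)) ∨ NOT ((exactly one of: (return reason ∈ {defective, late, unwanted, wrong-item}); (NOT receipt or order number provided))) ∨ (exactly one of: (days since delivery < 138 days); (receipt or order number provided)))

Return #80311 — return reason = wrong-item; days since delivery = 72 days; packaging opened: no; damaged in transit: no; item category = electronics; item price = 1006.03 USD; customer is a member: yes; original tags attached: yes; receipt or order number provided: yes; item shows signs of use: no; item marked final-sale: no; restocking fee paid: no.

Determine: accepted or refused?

Atomic conditions:
  damaged in transit: no → false
  original tags attached: yes → true
  return reason = defective: wrong-item == defective is false
  days since delivery > 99 days: 72 > 99 is false
  NOT damaged in transit: no → true
  NOT customer is a member: yes → false
  restocking fee paid: no → false
  item category = apparel: electronics == apparel is false
  NOT item shows signs of use: no → true
  item price < 2257.94 USD: 1006.03 < 2257.94 is true
  item marked final-sale: no → false
  NOT packaging opened: no → true
  return reason ∈ {defective, late, unwanted, wrong-item}: wrong-item is in the set → true
  NOT receipt or order number provided: yes → false
  days since delivery < 138 days: 72 < 138 is true
  receipt or order number provided: yes → true
Combine:
[1.1] exactly-one(false, true) = true
[1.2] exactly-one(false, false) = false
[1] true → false = false
[2.1.1.2] false OR false = false
[2.1.1] true OR false = true
[2.1.2.1.1.2] true AND true = true
[2.1.2.1.1] false → true (antecedent false ⇒ implication holds) = true
[2.1.2.1] NOT true = false
[2.1.2] NOT false = true
[2.1] true → true = true
[2] NOT true = false
[3.1] false AND true = false
[3.2.1] exactly-one(true, false) = true
[3.2] NOT true = false
[3.3] exactly-one(true, true) = false
[3] false OR false OR false = false
[root] false OR false OR false = false
Overall: false → refused

Refused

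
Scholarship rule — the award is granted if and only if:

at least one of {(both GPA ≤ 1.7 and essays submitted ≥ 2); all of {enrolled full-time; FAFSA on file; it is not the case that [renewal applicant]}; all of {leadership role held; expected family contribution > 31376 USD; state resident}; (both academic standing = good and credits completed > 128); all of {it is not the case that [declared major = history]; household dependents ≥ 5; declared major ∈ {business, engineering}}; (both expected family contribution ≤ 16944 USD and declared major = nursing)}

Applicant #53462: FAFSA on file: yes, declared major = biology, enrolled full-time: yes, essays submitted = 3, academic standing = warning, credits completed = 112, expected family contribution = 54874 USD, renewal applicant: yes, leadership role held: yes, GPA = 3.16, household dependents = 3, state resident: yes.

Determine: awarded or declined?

Atomic conditions:
  GPA ≤ 1.7: 3.16 ≤ 1.7 is false
  essays submitted ≥ 2: 3 ≥ 2 is true
  enrolled full-time: yes → true
  FAFSA on file: yes → true
  renewal applicant: yes → true
  leadership role held: yes → true
  expected family contribution > 31376 USD: 54874 > 31376 is true
  state resident: yes → true
  academic standing = good: warning == good is false
  credits completed > 128: 112 > 128 is false
  declared major = history: biology == history is false
  household dependents ≥ 5: 3 ≥ 5 is false
  declared major ∈ {business, engineering}: biology is not in the set → false
  expected family contribution ≤ 16944 USD: 54874 ≤ 16944 is false
  declared major = nursing: biology == nursing is false
Combine:
[1] false AND true = false
[2.3] NOT true = false
[2] true AND true AND false = false
[3] true AND true AND true = true
[4] false AND false = false
[5.1] NOT false = true
[5] true AND false AND false = false
[6] false AND false = false
[root] false OR false OR true OR false OR false OR false = true
Overall: true → awarded

Awarded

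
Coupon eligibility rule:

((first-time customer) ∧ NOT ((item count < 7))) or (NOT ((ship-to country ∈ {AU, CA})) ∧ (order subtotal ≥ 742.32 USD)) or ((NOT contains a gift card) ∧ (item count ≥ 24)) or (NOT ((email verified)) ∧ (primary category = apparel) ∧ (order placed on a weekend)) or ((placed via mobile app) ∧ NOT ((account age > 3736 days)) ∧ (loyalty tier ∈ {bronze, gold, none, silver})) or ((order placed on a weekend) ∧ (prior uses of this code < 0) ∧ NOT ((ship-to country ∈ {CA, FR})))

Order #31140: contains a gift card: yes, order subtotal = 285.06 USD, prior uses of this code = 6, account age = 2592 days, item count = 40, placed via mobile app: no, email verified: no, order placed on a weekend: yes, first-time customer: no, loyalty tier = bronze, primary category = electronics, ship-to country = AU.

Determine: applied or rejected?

Rejected

Atomic conditions:
  first-time customer: no → false
  item count < 7: 40 < 7 is false
  ship-to country ∈ {AU, CA}: AU is in the set → true
  order subtotal ≥ 742.32 USD: 285.06 ≥ 742.32 is false
  NOT contains a gift card: yes → false
  item count ≥ 24: 40 ≥ 24 is true
  email verified: no → false
  primary category = apparel: electronics == apparel is false
  order placed on a weekend: yes → true
  placed via mobile app: no → false
  account age > 3736 days: 2592 > 3736 is false
  loyalty tier ∈ {bronze, gold, none, silver}: bronze is in the set → true
  prior uses of this code < 0: 6 < 0 is false
  ship-to country ∈ {CA, FR}: AU is not in the set → false
Combine:
[1.2] NOT false = true
[1] false AND true = false
[2.1] NOT true = false
[2] false AND false = false
[3] false AND true = false
[4.1] NOT false = true
[4] true AND false AND true = false
[5.2] NOT false = true
[5] false AND true AND true = false
[6.3] NOT false = true
[6] true AND false AND true = false
[root] false OR false OR false OR false OR false OR false = false
Overall: false → rejected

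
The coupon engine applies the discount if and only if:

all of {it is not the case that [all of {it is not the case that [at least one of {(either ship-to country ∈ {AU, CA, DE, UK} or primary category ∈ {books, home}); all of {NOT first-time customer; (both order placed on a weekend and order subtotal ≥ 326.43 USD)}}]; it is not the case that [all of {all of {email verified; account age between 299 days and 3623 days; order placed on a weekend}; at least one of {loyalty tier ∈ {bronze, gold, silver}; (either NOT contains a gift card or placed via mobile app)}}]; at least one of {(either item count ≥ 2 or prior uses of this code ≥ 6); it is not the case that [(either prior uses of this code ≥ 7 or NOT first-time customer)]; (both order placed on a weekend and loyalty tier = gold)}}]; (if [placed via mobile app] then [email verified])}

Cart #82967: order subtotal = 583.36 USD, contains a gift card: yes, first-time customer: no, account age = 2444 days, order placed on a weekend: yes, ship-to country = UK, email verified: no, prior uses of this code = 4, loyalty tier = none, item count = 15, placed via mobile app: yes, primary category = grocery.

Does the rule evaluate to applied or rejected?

Rejected

Atomic conditions:
  ship-to country ∈ {AU, CA, DE, UK}: UK is in the set → true
  primary category ∈ {books, home}: grocery is not in the set → false
  NOT first-time customer: no → true
  order placed on a weekend: yes → true
  order subtotal ≥ 326.43 USD: 583.36 ≥ 326.43 is true
  email verified: no → false
  account age between 299 days and 3623 days: 2444 in [299, 3623] is true
  loyalty tier ∈ {bronze, gold, silver}: none is not in the set → false
  NOT contains a gift card: yes → false
  placed via mobile app: yes → true
  item count ≥ 2: 15 ≥ 2 is true
  prior uses of this code ≥ 6: 4 ≥ 6 is false
  prior uses of this code ≥ 7: 4 ≥ 7 is false
  loyalty tier = gold: none == gold is false
Combine:
[1.1.1.1.1] true OR false = true
[1.1.1.1.2.2] true AND true = true
[1.1.1.1.2] true AND true = true
[1.1.1.1] true OR true = true
[1.1.1] NOT true = false
[1.1.2.1.1] false AND true AND true = false
[1.1.2.1.2.2] false OR true = true
[1.1.2.1.2] false OR true = true
[1.1.2.1] false AND true = false
[1.1.2] NOT false = true
[1.1.3.1] true OR false = true
[1.1.3.2.1] false OR true = true
[1.1.3.2] NOT true = false
[1.1.3.3] true AND false = false
[1.1.3] true OR false OR false = true
[1.1] false AND true AND true = false
[1] NOT false = true
[2] true → false = false
[root] true AND false = false
Overall: false → rejected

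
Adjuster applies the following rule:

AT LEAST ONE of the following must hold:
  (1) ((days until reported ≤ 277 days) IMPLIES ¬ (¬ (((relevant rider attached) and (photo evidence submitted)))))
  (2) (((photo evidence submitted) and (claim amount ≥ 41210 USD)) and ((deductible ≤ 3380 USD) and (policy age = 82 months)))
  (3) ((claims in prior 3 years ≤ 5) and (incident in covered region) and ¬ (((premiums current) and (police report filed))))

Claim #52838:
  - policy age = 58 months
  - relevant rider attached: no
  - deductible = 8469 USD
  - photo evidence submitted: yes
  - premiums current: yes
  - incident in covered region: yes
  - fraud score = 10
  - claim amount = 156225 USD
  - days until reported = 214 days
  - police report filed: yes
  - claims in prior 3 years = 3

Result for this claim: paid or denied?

Denied

Atomic conditions:
  days until reported ≤ 277 days: 214 ≤ 277 is true
  relevant rider attached: no → false
  photo evidence submitted: yes → true
  claim amount ≥ 41210 USD: 156225 ≥ 41210 is true
  deductible ≤ 3380 USD: 8469 ≤ 3380 is false
  policy age = 82 months: 58 == 82 is false
  claims in prior 3 years ≤ 5: 3 ≤ 5 is true
  incident in covered region: yes → true
  premiums current: yes → true
  police report filed: yes → true
Combine:
[1.2.1.1] false AND true = false
[1.2.1] NOT false = true
[1.2] NOT true = false
[1] true → false = false
[2.1] true AND true = true
[2.2] false AND false = false
[2] true AND false = false
[3.3.1] true AND true = true
[3.3] NOT true = false
[3] true AND true AND false = false
[root] false OR false OR false = false
Overall: false → denied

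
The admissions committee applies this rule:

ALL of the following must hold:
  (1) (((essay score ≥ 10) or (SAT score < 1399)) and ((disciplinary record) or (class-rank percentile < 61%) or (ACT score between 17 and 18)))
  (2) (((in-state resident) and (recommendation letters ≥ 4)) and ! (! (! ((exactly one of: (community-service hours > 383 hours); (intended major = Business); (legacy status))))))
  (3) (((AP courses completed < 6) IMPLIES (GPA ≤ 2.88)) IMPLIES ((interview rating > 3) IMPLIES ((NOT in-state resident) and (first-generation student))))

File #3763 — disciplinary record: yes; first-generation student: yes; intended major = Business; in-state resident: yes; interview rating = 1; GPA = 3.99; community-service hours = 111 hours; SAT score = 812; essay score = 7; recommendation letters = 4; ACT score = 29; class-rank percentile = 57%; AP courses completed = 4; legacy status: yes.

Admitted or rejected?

Atomic conditions:
  essay score ≥ 10: 7 ≥ 10 is false
  SAT score < 1399: 812 < 1399 is true
  disciplinary record: yes → true
  class-rank percentile < 61%: 57 < 61 is true
  ACT score between 17 and 18: 29 in [17, 18] is false
  in-state resident: yes → true
  recommendation letters ≥ 4: 4 ≥ 4 is true
  community-service hours > 383 hours: 111 > 383 is false
  intended major = Business: Business == Business is true
  legacy status: yes → true
  AP courses completed < 6: 4 < 6 is true
  GPA ≤ 2.88: 3.99 ≤ 2.88 is false
  interview rating > 3: 1 > 3 is false
  NOT in-state resident: yes → false
  first-generation student: yes → true
Combine:
[1.1] false OR true = true
[1.2] true OR true OR false = true
[1] true AND true = true
[2.1] true AND true = true
[2.2.1.1.1] exactly-one(false, true, true) = false
[2.2.1.1] NOT false = true
[2.2.1] NOT true = false
[2.2] NOT false = true
[2] true AND true = true
[3.1] true → false = false
[3.2.2] false AND true = false
[3.2] false → false (antecedent false ⇒ implication holds) = true
[3] false → true (antecedent false ⇒ implication holds) = true
[root] true AND true AND true = true
Overall: true → admitted

Admitted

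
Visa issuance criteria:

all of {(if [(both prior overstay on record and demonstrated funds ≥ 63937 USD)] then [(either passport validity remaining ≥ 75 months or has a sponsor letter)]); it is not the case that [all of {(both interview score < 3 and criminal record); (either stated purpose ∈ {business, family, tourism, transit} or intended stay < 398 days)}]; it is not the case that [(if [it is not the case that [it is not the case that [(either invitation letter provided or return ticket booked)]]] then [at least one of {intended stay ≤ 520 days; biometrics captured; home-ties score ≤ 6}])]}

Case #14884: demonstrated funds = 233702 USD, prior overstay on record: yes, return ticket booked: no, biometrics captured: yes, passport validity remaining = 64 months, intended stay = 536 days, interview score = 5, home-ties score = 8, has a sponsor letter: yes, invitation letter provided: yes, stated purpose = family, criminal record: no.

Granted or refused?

Refused

Atomic conditions:
  prior overstay on record: yes → true
  demonstrated funds ≥ 63937 USD: 233702 ≥ 63937 is true
  passport validity remaining ≥ 75 months: 64 ≥ 75 is false
  has a sponsor letter: yes → true
  interview score < 3: 5 < 3 is false
  criminal record: no → false
  stated purpose ∈ {business, family, tourism, transit}: family is in the set → true
  intended stay < 398 days: 536 < 398 is false
  invitation letter provided: yes → true
  return ticket booked: no → false
  intended stay ≤ 520 days: 536 ≤ 520 is false
  biometrics captured: yes → true
  home-ties score ≤ 6: 8 ≤ 6 is false
Combine:
[1.1] true AND true = true
[1.2] false OR true = true
[1] true → true = true
[2.1.1] false AND false = false
[2.1.2] true OR false = true
[2.1] false AND true = false
[2] NOT false = true
[3.1.1.1.1] true OR false = true
[3.1.1.1] NOT true = false
[3.1.1] NOT false = true
[3.1.2] false OR true OR false = true
[3.1] true → true = true
[3] NOT true = false
[root] true AND true AND false = false
Overall: false → refused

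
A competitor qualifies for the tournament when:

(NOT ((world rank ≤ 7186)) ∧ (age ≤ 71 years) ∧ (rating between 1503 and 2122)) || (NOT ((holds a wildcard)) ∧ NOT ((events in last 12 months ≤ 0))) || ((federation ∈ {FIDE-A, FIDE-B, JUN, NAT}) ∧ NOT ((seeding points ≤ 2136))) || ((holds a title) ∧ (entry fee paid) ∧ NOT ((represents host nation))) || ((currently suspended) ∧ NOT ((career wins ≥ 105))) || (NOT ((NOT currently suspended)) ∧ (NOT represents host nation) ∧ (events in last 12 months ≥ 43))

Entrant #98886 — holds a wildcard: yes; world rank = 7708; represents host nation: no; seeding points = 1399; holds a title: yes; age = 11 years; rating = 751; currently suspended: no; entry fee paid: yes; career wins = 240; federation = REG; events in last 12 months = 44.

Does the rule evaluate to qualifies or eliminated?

Qualifies

Atomic conditions:
  world rank ≤ 7186: 7708 ≤ 7186 is false
  age ≤ 71 years: 11 ≤ 71 is true
  rating between 1503 and 2122: 751 in [1503, 2122] is false
  holds a wildcard: yes → true
  events in last 12 months ≤ 0: 44 ≤ 0 is false
  federation ∈ {FIDE-A, FIDE-B, JUN, NAT}: REG is not in the set → false
  seeding points ≤ 2136: 1399 ≤ 2136 is true
  holds a title: yes → true
  entry fee paid: yes → true
  represents host nation: no → false
  currently suspended: no → false
  career wins ≥ 105: 240 ≥ 105 is true
  NOT currently suspended: no → true
  NOT represents host nation: no → true
  events in last 12 months ≥ 43: 44 ≥ 43 is true
Combine:
[1.1] NOT false = true
[1] true AND true AND false = false
[2.1] NOT true = false
[2.2] NOT false = true
[2] false AND true = false
[3.2] NOT true = false
[3] false AND false = false
[4.3] NOT false = true
[4] true AND true AND true = true
[5.2] NOT true = false
[5] false AND false = false
[6.1] NOT true = false
[6] false AND true AND true = false
[root] false OR false OR false OR true OR false OR false = true
Overall: true → qualifies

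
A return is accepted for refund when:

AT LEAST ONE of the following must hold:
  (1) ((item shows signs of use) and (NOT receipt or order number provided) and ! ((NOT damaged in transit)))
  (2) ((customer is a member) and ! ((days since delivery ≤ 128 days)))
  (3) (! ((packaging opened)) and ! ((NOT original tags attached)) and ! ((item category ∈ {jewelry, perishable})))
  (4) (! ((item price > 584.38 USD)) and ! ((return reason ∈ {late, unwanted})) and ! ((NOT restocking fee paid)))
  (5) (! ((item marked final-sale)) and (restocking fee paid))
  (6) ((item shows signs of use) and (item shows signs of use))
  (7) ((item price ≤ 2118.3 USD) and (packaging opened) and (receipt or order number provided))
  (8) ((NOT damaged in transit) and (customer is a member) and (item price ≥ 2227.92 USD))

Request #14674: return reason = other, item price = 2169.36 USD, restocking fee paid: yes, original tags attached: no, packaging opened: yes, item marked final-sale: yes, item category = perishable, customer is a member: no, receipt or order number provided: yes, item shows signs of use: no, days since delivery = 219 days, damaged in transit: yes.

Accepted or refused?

Refused

Atomic conditions:
  item shows signs of use: no → false
  NOT receipt or order number provided: yes → false
  NOT damaged in transit: yes → false
  customer is a member: no → false
  days since delivery ≤ 128 days: 219 ≤ 128 is false
  packaging opened: yes → true
  NOT original tags attached: no → true
  item category ∈ {jewelry, perishable}: perishable is in the set → true
  item price > 584.38 USD: 2169.36 > 584.38 is true
  return reason ∈ {late, unwanted}: other is not in the set → false
  NOT restocking fee paid: yes → false
  item marked final-sale: yes → true
  restocking fee paid: yes → true
  item price ≤ 2118.3 USD: 2169.36 ≤ 2118.3 is false
  receipt or order number provided: yes → true
  item price ≥ 2227.92 USD: 2169.36 ≥ 2227.92 is false
Combine:
[1.3] NOT false = true
[1] false AND false AND true = false
[2.2] NOT false = true
[2] false AND true = false
[3.1] NOT true = false
[3.2] NOT true = false
[3.3] NOT true = false
[3] false AND false AND false = false
[4.1] NOT true = false
[4.2] NOT false = true
[4.3] NOT false = true
[4] false AND true AND true = false
[5.1] NOT true = false
[5] false AND true = false
[6] false AND false = false
[7] false AND true AND true = false
[8] false AND false AND false = false
[root] false OR false OR false OR false OR false OR false OR false OR false = false
Overall: false → refused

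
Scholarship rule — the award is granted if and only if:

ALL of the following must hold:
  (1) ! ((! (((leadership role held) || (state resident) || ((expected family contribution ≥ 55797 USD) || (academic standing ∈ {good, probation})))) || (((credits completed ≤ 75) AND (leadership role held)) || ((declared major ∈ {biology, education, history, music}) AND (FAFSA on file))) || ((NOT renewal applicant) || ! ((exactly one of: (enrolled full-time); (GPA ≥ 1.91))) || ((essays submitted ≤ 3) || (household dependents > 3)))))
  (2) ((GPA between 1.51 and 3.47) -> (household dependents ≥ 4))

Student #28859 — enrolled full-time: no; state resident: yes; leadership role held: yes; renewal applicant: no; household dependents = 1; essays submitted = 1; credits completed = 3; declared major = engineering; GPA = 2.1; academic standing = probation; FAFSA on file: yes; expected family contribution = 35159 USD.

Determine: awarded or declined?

Atomic conditions:
  leadership role held: yes → true
  state resident: yes → true
  expected family contribution ≥ 55797 USD: 35159 ≥ 55797 is false
  academic standing ∈ {good, probation}: probation is in the set → true
  credits completed ≤ 75: 3 ≤ 75 is true
  declared major ∈ {biology, education, history, music}: engineering is not in the set → false
  FAFSA on file: yes → true
  NOT renewal applicant: no → true
  enrolled full-time: no → false
  GPA ≥ 1.91: 2.1 ≥ 1.91 is true
  essays submitted ≤ 3: 1 ≤ 3 is true
  household dependents > 3: 1 > 3 is false
  GPA between 1.51 and 3.47: 2.1 in [1.51, 3.47] is true
  household dependents ≥ 4: 1 ≥ 4 is false
Combine:
[1.1.1.1.3] false OR true = true
[1.1.1.1] true OR true OR true = true
[1.1.1] NOT true = false
[1.1.2.1] true AND true = true
[1.1.2.2] false AND true = false
[1.1.2] true OR false = true
[1.1.3.2.1] exactly-one(false, true) = true
[1.1.3.2] NOT true = false
[1.1.3.3] true OR false = true
[1.1.3] true OR false OR true = true
[1.1] false OR true OR true = true
[1] NOT true = false
[2] true → false = false
[root] false AND false = false
Overall: false → declined

Declined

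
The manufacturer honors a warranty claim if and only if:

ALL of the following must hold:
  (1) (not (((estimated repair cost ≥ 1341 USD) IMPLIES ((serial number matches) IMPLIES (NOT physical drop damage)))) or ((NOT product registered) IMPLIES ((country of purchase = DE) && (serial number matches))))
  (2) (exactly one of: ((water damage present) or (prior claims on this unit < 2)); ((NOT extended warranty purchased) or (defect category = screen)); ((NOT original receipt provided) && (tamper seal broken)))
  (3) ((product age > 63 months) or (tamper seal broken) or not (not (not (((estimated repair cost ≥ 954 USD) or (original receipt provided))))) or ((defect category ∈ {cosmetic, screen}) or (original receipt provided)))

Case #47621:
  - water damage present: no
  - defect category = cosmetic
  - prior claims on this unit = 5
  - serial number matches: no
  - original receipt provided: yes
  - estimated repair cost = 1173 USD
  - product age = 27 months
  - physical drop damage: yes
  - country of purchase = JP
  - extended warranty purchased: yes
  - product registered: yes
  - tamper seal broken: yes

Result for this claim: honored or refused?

Refused

Atomic conditions:
  estimated repair cost ≥ 1341 USD: 1173 ≥ 1341 is false
  serial number matches: no → false
  NOT physical drop damage: yes → false
  NOT product registered: yes → false
  country of purchase = DE: JP == DE is false
  water damage present: no → false
  prior claims on this unit < 2: 5 < 2 is false
  NOT extended warranty purchased: yes → false
  defect category = screen: cosmetic == screen is false
  NOT original receipt provided: yes → false
  tamper seal broken: yes → true
  product age > 63 months: 27 > 63 is false
  estimated repair cost ≥ 954 USD: 1173 ≥ 954 is true
  original receipt provided: yes → true
  defect category ∈ {cosmetic, screen}: cosmetic is in the set → true
Combine:
[1.1.1.2] false → false (antecedent false ⇒ implication holds) = true
[1.1.1] false → true (antecedent false ⇒ implication holds) = true
[1.1] NOT true = false
[1.2.2] false AND false = false
[1.2] false → false (antecedent false ⇒ implication holds) = true
[1] false OR true = true
[2.1] false OR false = false
[2.2] false OR false = false
[2.3] false AND true = false
[2] exactly-one(false, false, false) = false
[3.3.1.1.1] true OR true = true
[3.3.1.1] NOT true = false
[3.3.1] NOT false = true
[3.3] NOT true = false
[3.4] true OR true = true
[3] false OR true OR false OR true = true
[root] true AND false AND true = false
Overall: false → refused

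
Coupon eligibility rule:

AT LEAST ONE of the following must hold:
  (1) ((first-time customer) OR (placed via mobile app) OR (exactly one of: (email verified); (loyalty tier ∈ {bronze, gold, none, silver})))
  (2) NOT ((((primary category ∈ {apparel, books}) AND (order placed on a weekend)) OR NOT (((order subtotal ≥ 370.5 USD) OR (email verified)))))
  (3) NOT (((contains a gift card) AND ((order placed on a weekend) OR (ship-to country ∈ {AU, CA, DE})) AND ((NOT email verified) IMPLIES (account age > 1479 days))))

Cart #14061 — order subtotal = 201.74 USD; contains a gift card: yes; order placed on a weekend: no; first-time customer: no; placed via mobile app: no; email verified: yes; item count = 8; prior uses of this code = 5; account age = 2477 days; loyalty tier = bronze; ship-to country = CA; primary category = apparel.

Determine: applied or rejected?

Atomic conditions:
  first-time customer: no → false
  placed via mobile app: no → false
  email verified: yes → true
  loyalty tier ∈ {bronze, gold, none, silver}: bronze is in the set → true
  primary category ∈ {apparel, books}: apparel is in the set → true
  order placed on a weekend: no → false
  order subtotal ≥ 370.5 USD: 201.74 ≥ 370.5 is false
  contains a gift card: yes → true
  ship-to country ∈ {AU, CA, DE}: CA is in the set → true
  NOT email verified: yes → false
  account age > 1479 days: 2477 > 1479 is true
Combine:
[1.3] exactly-one(true, true) = false
[1] false OR false OR false = false
[2.1.1] true AND false = false
[2.1.2.1] false OR true = true
[2.1.2] NOT true = false
[2.1] false OR false = false
[2] NOT false = true
[3.1.2] false OR true = true
[3.1.3] false → true (antecedent false ⇒ implication holds) = true
[3.1] true AND true AND true = true
[3] NOT true = false
[root] false OR true OR false = true
Overall: true → applied

Applied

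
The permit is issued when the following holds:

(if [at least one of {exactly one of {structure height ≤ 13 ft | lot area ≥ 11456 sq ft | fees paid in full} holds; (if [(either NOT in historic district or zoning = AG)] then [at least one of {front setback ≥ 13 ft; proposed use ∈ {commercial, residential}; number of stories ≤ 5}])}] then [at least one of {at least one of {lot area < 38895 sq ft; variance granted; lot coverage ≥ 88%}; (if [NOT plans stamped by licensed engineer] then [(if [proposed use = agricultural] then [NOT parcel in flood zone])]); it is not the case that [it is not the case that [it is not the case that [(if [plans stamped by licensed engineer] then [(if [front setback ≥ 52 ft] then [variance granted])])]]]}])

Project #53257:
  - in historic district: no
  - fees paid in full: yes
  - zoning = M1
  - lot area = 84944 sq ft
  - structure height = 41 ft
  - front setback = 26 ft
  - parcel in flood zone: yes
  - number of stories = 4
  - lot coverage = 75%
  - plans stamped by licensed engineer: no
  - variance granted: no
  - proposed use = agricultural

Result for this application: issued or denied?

Denied

Atomic conditions:
  structure height ≤ 13 ft: 41 ≤ 13 is false
  lot area ≥ 11456 sq ft: 84944 ≥ 11456 is true
  fees paid in full: yes → true
  NOT in historic district: no → true
  zoning = AG: M1 == AG is false
  front setback ≥ 13 ft: 26 ≥ 13 is true
  proposed use ∈ {commercial, residential}: agricultural is not in the set → false
  number of stories ≤ 5: 4 ≤ 5 is true
  lot area < 38895 sq ft: 84944 < 38895 is false
  variance granted: no → false
  lot coverage ≥ 88%: 75 ≥ 88 is false
  NOT plans stamped by licensed engineer: no → true
  proposed use = agricultural: agricultural == agricultural is true
  NOT parcel in flood zone: yes → false
  plans stamped by licensed engineer: no → false
  front setback ≥ 52 ft: 26 ≥ 52 is false
Combine:
[1.1] exactly-one(false, true, true) = false
[1.2.1] true OR false = true
[1.2.2] true OR false OR true = true
[1.2] true → true = true
[1] false OR true = true
[2.1] false OR false OR false = false
[2.2.2] true → false = false
[2.2] true → false = false
[2.3.1.1.1.2] false → false (antecedent false ⇒ implication holds) = true
[2.3.1.1.1] false → true (antecedent false ⇒ implication holds) = true
[2.3.1.1] NOT true = false
[2.3.1] NOT false = true
[2.3] NOT true = false
[2] false OR false OR false = false
[root] true → false = false
Overall: false → denied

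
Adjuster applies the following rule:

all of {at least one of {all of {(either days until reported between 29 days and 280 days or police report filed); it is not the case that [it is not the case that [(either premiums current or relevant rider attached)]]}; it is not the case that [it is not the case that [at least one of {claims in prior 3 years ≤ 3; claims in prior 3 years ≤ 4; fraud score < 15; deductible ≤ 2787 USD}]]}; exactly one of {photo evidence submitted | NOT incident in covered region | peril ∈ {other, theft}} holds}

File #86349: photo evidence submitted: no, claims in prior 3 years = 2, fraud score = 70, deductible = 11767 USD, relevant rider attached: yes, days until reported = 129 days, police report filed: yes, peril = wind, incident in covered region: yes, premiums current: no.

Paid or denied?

Denied

Atomic conditions:
  days until reported between 29 days and 280 days: 129 in [29, 280] is true
  police report filed: yes → true
  premiums current: no → false
  relevant rider attached: yes → true
  claims in prior 3 years ≤ 3: 2 ≤ 3 is true
  claims in prior 3 years ≤ 4: 2 ≤ 4 is true
  fraud score < 15: 70 < 15 is false
  deductible ≤ 2787 USD: 11767 ≤ 2787 is false
  photo evidence submitted: no → false
  NOT incident in covered region: yes → false
  peril ∈ {other, theft}: wind is not in the set → false
Combine:
[1.1.1] true OR true = true
[1.1.2.1.1] false OR true = true
[1.1.2.1] NOT true = false
[1.1.2] NOT false = true
[1.1] true AND true = true
[1.2.1.1] true OR true OR false OR false = true
[1.2.1] NOT true = false
[1.2] NOT false = true
[1] true OR true = true
[2] exactly-one(false, false, false) = false
[root] true AND false = false
Overall: false → denied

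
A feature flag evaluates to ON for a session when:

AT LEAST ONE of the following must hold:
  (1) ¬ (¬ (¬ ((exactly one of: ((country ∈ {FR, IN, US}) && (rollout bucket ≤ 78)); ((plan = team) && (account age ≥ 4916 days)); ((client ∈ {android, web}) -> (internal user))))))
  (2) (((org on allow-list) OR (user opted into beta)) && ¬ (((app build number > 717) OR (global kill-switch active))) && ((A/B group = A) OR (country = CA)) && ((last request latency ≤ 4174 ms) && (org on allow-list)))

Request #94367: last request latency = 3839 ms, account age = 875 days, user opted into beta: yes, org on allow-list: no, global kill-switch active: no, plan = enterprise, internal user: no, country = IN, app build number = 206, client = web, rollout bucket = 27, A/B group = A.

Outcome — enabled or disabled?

Disabled

Atomic conditions:
  country ∈ {FR, IN, US}: IN is in the set → true
  rollout bucket ≤ 78: 27 ≤ 78 is true
  plan = team: enterprise == team is false
  account age ≥ 4916 days: 875 ≥ 4916 is false
  client ∈ {android, web}: web is in the set → true
  internal user: no → false
  org on allow-list: no → false
  user opted into beta: yes → true
  app build number > 717: 206 > 717 is false
  global kill-switch active: no → false
  A/B group = A: A == A is true
  country = CA: IN == CA is false
  last request latency ≤ 4174 ms: 3839 ≤ 4174 is true
Combine:
[1.1.1.1.1] true AND true = true
[1.1.1.1.2] false AND false = false
[1.1.1.1.3] true → false = false
[1.1.1.1] exactly-one(true, false, false) = true
[1.1.1] NOT true = false
[1.1] NOT false = true
[1] NOT true = false
[2.1] false OR true = true
[2.2.1] false OR false = false
[2.2] NOT false = true
[2.3] true OR false = true
[2.4] true AND false = false
[2] true AND true AND true AND false = false
[root] false OR false = false
Overall: false → disabled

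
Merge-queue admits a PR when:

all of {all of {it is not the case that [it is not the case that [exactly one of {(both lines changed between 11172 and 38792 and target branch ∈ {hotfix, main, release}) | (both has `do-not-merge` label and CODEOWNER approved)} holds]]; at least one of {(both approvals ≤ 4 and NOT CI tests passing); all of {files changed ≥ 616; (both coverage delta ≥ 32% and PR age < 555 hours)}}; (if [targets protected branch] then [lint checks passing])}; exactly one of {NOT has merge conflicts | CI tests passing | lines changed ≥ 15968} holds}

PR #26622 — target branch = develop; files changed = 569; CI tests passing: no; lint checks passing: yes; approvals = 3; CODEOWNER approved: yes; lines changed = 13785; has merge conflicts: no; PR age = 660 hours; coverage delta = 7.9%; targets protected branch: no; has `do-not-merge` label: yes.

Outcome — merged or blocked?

Atomic conditions:
  lines changed between 11172 and 38792: 13785 in [11172, 38792] is true
  target branch ∈ {hotfix, main, release}: develop is not in the set → false
  has `do-not-merge` label: yes → true
  CODEOWNER approved: yes → true
  approvals ≤ 4: 3 ≤ 4 is true
  NOT CI tests passing: no → true
  files changed ≥ 616: 569 ≥ 616 is false
  coverage delta ≥ 32%: 7.9 ≥ 32 is false
  PR age < 555 hours: 660 < 555 is false
  targets protected branch: no → false
  lint checks passing: yes → true
  NOT has merge conflicts: no → true
  CI tests passing: no → false
  lines changed ≥ 15968: 13785 ≥ 15968 is false
Combine:
[1.1.1.1.1] true AND false = false
[1.1.1.1.2] true AND true = true
[1.1.1.1] exactly-one(false, true) = true
[1.1.1] NOT true = false
[1.1] NOT false = true
[1.2.1] true AND true = true
[1.2.2.2] false AND false = false
[1.2.2] false AND false = false
[1.2] true OR false = true
[1.3] false → true (antecedent false ⇒ implication holds) = true
[1] true AND true AND true = true
[2] exactly-one(true, false, false) = true
[root] true AND true = true
Overall: true → merged

Merged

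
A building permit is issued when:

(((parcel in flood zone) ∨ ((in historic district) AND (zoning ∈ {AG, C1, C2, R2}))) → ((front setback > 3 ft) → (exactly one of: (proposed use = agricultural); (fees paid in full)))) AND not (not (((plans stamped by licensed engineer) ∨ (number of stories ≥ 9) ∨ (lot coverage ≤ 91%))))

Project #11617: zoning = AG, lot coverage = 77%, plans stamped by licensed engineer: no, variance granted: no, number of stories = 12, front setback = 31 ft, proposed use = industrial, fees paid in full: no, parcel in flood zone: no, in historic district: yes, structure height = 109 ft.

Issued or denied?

Atomic conditions:
  parcel in flood zone: no → false
  in historic district: yes → true
  zoning ∈ {AG, C1, C2, R2}: AG is in the set → true
  front setback > 3 ft: 31 > 3 is true
  proposed use = agricultural: industrial == agricultural is false
  fees paid in full: no → false
  plans stamped by licensed engineer: no → false
  number of stories ≥ 9: 12 ≥ 9 is true
  lot coverage ≤ 91%: 77 ≤ 91 is true
Combine:
[1.1.2] true AND true = true
[1.1] false OR true = true
[1.2.2] exactly-one(false, false) = false
[1.2] true → false = false
[1] true → false = false
[2.1.1] false OR true OR true = true
[2.1] NOT true = false
[2] NOT false = true
[root] false AND true = false
Overall: false → denied

Denied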